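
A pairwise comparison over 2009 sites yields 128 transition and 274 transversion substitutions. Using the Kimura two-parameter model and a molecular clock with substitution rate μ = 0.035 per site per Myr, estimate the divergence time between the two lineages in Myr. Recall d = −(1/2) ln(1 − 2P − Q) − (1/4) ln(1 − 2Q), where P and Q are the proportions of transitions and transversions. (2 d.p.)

3.33

P = 128/2009 ≈ 0.063713 and Q = 274/2009 ≈ 0.136386.
Under the Kimura two-parameter model, d = −½ ln(1 − 2P − Q) − ¼ ln(1 − 2Q).
1 − 2P − Q = 0.736188, giving −½ ln(0.736188) = 0.153135.
1 − 2Q = 0.727228, giving −¼ ln(0.727228) = 0.079629.
d = 0.153135 + 0.079629 = 0.232764.
Under a molecular clock d = 2μt, so t = d/(2μ) = 0.232764 / (2 × 0.035) = 3.33 Myr.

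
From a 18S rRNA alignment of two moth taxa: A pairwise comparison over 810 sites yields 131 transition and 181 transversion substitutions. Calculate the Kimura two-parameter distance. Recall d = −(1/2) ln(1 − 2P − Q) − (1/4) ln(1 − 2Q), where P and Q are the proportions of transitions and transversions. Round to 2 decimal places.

P = 131/810 ≈ 0.161728 and Q = 181/810 ≈ 0.223457.
Under the Kimura two-parameter model, d = −½ ln(1 − 2P − Q) − ¼ ln(1 − 2Q).
1 − 2P − Q = 0.453087, giving −½ ln(0.453087) = 0.395836.
1 − 2Q = 0.553086, giving −¼ ln(0.553086) = 0.148060.
d = 0.395836 + 0.148060 = 0.543896.

0.54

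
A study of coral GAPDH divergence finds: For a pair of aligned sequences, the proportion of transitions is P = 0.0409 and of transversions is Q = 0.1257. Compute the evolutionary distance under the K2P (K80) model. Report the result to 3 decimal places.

Under the Kimura two-parameter model, d = −½ ln(1 − 2P − Q) − ¼ ln(1 − 2Q).
1 − 2P − Q = 0.7925, giving −½ ln(0.7925) = 0.116281.
1 − 2Q = 0.7486, giving −¼ ln(0.7486) = 0.072388.
d = 0.116281 + 0.072388 = 0.188669.

0.189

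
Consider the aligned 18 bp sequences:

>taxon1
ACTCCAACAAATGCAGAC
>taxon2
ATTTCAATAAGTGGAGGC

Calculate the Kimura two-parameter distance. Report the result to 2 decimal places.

0.50

Of 18 sites, 5 differences are transitions and 1 are transversions, so P = 5/18 ≈ 0.277778 and Q = 1/18 ≈ 0.055556.
Under the Kimura two-parameter model, d = −½ ln(1 − 2P − Q) − ¼ ln(1 − 2Q).
1 − 2P − Q = 0.388888, giving −½ ln(0.388888) = 0.472232.
1 − 2Q = 0.888888, giving −¼ ln(0.888888) = 0.029446.
d = 0.472232 + 0.029446 = 0.501678.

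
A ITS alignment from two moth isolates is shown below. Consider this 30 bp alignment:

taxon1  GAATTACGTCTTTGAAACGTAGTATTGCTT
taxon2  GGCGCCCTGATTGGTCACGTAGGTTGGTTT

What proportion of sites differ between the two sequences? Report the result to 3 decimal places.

0.500

The sequences differ at 15 of 30 positions.
p = 15/30 = 0.500.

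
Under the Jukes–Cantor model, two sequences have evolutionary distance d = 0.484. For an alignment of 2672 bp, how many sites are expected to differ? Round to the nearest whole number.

953

Invert JC69: p = (3/4)(1 − e^(−4d/3)) = 0.75 × (1 − e^(-0.645333)) = 0.75 × (1 − 0.524488) = 0.356634.
Expected differing sites = pL ≈ 0.356634 × 2672 = 952.926048 ≈ 953.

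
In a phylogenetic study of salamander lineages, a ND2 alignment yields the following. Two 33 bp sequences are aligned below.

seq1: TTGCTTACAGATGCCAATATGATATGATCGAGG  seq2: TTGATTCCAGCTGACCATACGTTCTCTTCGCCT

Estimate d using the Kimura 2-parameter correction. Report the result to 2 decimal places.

Of 33 sites, 1 differences are transitions and 12 are transversions, so P = 1/33 ≈ 0.030303 and Q = 12/33 ≈ 0.363636.
Under the Kimura two-parameter model, d = −½ ln(1 − 2P − Q) − ¼ ln(1 − 2Q).
1 − 2P − Q = 0.575758, giving −½ ln(0.575758) = 0.276034.
1 − 2Q = 0.272728, giving −¼ ln(0.272728) = 0.324820.
d = 0.276034 + 0.324820 = 0.600854.

0.60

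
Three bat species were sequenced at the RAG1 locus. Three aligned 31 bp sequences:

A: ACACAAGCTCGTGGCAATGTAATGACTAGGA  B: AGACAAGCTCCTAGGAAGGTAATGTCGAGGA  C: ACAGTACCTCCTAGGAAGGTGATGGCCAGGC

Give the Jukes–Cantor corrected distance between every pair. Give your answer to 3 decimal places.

d(A,B) = 0.269, d(A,C) = 0.481, d(B,C) = 0.316

A–B: 7/31 sites differ → p ≈ 0.225806, d = −0.75 ln(1 − 0.301075) = 0.268659 ≈ 0.269.
A–C: 11/31 sites differ → p ≈ 0.354839, d = −0.75 ln(1 − 0.473119) = 0.480585 ≈ 0.481.
B–C: 8/31 sites differ → p ≈ 0.258065, d = −0.75 ln(1 − 0.344087) = 0.316295 ≈ 0.316.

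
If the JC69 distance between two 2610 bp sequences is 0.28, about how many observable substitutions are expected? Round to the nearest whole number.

610

Invert JC69: p = (3/4)(1 − e^(−4d/3)) = 0.75 × (1 − e^(-0.373333)) = 0.75 × (1 − 0.688436) = 0.233673.
Expected differing sites = pL ≈ 0.233673 × 2610 = 609.88653 ≈ 610.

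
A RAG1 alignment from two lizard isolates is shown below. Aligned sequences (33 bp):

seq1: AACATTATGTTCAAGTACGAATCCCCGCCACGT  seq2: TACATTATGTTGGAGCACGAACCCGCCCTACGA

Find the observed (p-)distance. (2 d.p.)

The sequences differ at 9 of 33 positions (sites 1, 12, 13, 16, 22, 25, 27, 29, 33).
p = 9/33 = 0.272727… ≈ 0.27 (to 2 d.p.).

0.27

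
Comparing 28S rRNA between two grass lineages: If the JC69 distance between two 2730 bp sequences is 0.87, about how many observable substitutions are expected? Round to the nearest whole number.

Invert JC69: p = (3/4)(1 − e^(−4d/3)) = 0.75 × (1 − e^(-1.16)) = 0.75 × (1 − 0.313486) = 0.514886.
Expected differing sites = pL ≈ 0.514886 × 2730 = 1405.63878 ≈ 1406.

1406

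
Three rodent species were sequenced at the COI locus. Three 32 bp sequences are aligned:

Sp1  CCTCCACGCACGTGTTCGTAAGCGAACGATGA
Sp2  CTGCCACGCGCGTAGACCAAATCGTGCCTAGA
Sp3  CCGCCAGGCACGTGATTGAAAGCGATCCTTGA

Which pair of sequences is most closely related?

Sp1 and Sp3

Sp1–Sp2: 14/32 differ, p = 0.438, d = 0.657.
Sp1–Sp3: 8/32 differ, p = 0.250, d = 0.304.
Sp2–Sp3: 12/32 differ, p = 0.375, d = 0.520.
The smallest distance is between Sp1 and Sp3.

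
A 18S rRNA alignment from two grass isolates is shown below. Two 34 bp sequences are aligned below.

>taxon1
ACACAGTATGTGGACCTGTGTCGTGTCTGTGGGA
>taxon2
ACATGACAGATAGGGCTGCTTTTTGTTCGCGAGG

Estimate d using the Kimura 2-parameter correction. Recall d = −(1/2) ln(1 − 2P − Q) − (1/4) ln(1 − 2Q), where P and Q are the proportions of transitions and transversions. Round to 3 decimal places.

Of 34 sites, 14 differences are transitions and 4 are transversions, so P = 14/34 ≈ 0.411765 and Q = 4/34 ≈ 0.117647.
Under the Kimura two-parameter model, d = −½ ln(1 − 2P − Q) − ¼ ln(1 − 2Q).
1 − 2P − Q = 0.058823, giving −½ ln(0.058823) = 1.416611.
1 − 2Q = 0.764706, giving −¼ ln(0.764706) = 0.067066.
d = 1.416611 + 0.067066 = 1.483677.

1.484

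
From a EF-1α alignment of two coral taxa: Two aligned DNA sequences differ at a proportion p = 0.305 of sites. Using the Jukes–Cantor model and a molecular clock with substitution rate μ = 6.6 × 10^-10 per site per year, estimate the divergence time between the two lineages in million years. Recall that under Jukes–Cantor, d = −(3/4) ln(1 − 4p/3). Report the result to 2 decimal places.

296.59

d = −(3/4) ln(1 − 4p/3) = −0.75 ln(1 − 0.406667) = −0.75 ln(0.593333)
  = −0.75 × (-0.521999) = 0.391499 substitutions/site.
Under a molecular clock d = 2μt, so t = d/(2μ) = 0.391499 / (2 × 6.6 × 10^-10) = 296.59 million years.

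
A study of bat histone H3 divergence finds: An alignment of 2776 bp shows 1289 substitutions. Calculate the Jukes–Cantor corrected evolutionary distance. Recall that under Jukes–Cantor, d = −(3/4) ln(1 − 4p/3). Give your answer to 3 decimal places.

0.724

p = 1289/2776 ≈ 0.464337.
d = −(3/4) ln(1 − 4p/3) = −0.75 ln(1 − 0.619116) = −0.75 ln(0.380884)
  = −0.75 × (-0.965260) = 0.723945 substitutions/site.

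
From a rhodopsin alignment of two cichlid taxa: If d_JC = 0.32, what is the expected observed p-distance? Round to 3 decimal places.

0.260

p = (3/4)(1 − e^(−4d/3)) = 0.75 × (1 − e^(-0.426667)) = 0.75 × (1 − 0.652681) = 0.260489.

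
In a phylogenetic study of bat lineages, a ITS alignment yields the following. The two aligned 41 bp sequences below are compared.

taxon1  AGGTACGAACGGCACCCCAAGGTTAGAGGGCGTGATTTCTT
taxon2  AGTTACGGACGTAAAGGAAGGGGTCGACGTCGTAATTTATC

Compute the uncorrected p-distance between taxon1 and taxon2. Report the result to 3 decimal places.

The sequences differ at 16 of 41 positions.
p = 16/41 = 0.390243… ≈ 0.390 (to 3 d.p.).

0.390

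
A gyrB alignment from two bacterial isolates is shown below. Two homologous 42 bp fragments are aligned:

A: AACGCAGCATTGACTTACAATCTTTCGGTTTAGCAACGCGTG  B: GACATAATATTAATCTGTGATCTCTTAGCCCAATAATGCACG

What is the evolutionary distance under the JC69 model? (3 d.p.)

The sequences differ at 22 of 42 sites, so p = 22/42 ≈ 0.52381.
d = −(3/4) ln(1 − 4p/3) = −0.75 ln(1 − 0.698413) = −0.75 ln(0.301587)
  = −0.75 × (-1.198697) = 0.899023 substitutions/site.

0.899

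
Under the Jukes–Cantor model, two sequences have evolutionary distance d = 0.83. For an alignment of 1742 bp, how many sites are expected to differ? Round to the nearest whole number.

Invert JC69: p = (3/4)(1 − e^(−4d/3)) = 0.75 × (1 − e^(-1.106667)) = 0.75 × (1 − 0.330659) = 0.502006.
Expected differing sites = pL ≈ 0.502006 × 1742 = 874.494452 ≈ 874.

874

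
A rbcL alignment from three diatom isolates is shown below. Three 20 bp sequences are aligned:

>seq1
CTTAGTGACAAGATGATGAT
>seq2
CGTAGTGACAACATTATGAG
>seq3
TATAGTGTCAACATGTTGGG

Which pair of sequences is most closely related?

seq1 and seq2

seq1–seq2: 4/20 differ, p = 0.200, d = 0.233.
seq1–seq3: 7/20 differ, p = 0.350, d = 0.471.
seq2–seq3: 6/20 differ, p = 0.300, d = 0.383.
The smallest distance is between seq1 and seq2.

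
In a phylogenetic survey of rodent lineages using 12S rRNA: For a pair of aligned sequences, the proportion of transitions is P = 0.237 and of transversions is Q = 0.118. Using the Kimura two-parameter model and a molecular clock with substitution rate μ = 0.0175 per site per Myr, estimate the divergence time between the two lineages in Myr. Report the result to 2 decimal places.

14.73

Under the Kimura two-parameter model, d = −½ ln(1 − 2P − Q) − ¼ ln(1 − 2Q).
1 − 2P − Q = 0.408, giving −½ ln(0.408) = 0.448244.
1 − 2Q = 0.764, giving −¼ ln(0.764) = 0.067297.
d = 0.448244 + 0.067297 = 0.515541.
Under a molecular clock d = 2μt, so t = d/(2μ) = 0.515541 / (2 × 0.0175) = 14.73 Myr.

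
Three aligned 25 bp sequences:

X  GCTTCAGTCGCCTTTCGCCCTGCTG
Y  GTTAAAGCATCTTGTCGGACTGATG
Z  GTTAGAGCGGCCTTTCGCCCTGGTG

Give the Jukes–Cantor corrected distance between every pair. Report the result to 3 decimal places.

d(X,Y) = 0.663, d(X,Z) = 0.289, d(Y,Z) = 0.417

X–Y: 11/25 sites differ → p = 0.44, d = −0.75 ln(1 − 0.586667) = 0.662626 ≈ 0.663.
X–Z: 6/25 sites differ → p = 0.24, d = −0.75 ln(1 − 0.32) = 0.289247 ≈ 0.289.
Y–Z: 8/25 sites differ → p = 0.32, d = −0.75 ln(1 − 0.426667) = 0.417216 ≈ 0.417.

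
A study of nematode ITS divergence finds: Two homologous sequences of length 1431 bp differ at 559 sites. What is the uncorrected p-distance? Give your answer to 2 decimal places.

0.39

p = 559/1431 = 0.390635… ≈ 0.39 (to 2 d.p.).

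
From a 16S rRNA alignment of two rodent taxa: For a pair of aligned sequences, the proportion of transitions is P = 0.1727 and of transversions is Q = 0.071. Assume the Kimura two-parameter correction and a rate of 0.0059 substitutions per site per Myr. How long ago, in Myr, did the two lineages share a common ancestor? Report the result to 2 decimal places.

26.06

Under the Kimura two-parameter model, d = −½ ln(1 − 2P − Q) − ¼ ln(1 − 2Q).
1 − 2P − Q = 0.5836, giving −½ ln(0.5836) = 0.269270.
1 − 2Q = 0.858, giving −¼ ln(0.858) = 0.038288.
d = 0.269270 + 0.038288 = 0.307558.
Under a molecular clock d = 2μt, so t = d/(2μ) = 0.307558 / (2 × 0.0059) = 26.06 Myr.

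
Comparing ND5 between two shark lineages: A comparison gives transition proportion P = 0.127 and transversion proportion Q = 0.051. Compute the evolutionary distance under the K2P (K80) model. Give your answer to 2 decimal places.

Under the Kimura two-parameter model, d = −½ ln(1 − 2P − Q) − ¼ ln(1 − 2Q).
1 − 2P − Q = 0.695, giving −½ ln(0.695) = 0.181922.
1 − 2Q = 0.898, giving −¼ ln(0.898) = 0.026896.
d = 0.181922 + 0.026896 = 0.208818.

0.21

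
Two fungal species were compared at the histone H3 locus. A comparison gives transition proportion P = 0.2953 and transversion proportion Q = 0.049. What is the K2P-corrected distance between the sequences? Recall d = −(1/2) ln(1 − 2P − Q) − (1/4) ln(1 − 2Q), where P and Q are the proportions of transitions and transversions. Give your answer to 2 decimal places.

0.54

Under the Kimura two-parameter model, d = −½ ln(1 − 2P − Q) − ¼ ln(1 − 2Q).
1 − 2P − Q = 0.3604, giving −½ ln(0.3604) = 0.510270.
1 − 2Q = 0.902, giving −¼ ln(0.902) = 0.025785.
d = 0.510270 + 0.025785 = 0.536055.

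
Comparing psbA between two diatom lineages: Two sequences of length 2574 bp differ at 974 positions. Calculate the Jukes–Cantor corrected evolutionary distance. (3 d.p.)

p = 974/2574 ≈ 0.378399.
d = −(3/4) ln(1 − 4p/3) = −0.75 ln(1 − 0.504532) = −0.75 ln(0.495468)
  = −0.75 × (-0.702253) = 0.526690 substitutions/site.

0.527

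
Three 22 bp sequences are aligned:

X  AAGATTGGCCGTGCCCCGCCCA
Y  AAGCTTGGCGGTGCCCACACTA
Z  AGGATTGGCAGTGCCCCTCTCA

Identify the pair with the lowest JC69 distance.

X–Y: 6/22 differ, p = 0.273, d = 0.339.
X–Z: 4/22 differ, p = 0.182, d = 0.208.
Y–Z: 8/22 differ, p = 0.364, d = 0.497.
The smallest distance is between X and Z.

X and Z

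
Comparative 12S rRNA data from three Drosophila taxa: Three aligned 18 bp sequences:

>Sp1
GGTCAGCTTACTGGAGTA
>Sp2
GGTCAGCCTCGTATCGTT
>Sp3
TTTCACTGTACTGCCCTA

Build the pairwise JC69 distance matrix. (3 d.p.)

d(Sp1,Sp2) = 0.548, d(Sp1,Sp3) = 0.673, d(Sp2,Sp3) = 1.265

Sp1–Sp2: 7/18 sites differ → p ≈ 0.388889, d = −0.75 ln(1 − 0.518519) = 0.548166 ≈ 0.548.
Sp1–Sp3: 8/18 sites differ → p ≈ 0.444444, d = −0.75 ln(1 − 0.592592) = 0.673455 ≈ 0.673.
Sp2–Sp3: 11/18 sites differ → p ≈ 0.611111, d = −0.75 ln(1 − 0.814815) = 1.264800 ≈ 1.265.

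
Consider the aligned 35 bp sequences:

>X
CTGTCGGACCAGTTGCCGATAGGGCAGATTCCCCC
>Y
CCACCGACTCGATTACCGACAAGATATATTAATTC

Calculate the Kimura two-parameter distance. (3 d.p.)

Of 35 sites, 14 differences are transitions and 4 are transversions, so P = 14/35 = 0.4 and Q = 4/35 ≈ 0.114286.
Under the Kimura two-parameter model, d = −½ ln(1 − 2P − Q) − ¼ ln(1 − 2Q).
1 − 2P − Q = 0.085714, giving −½ ln(0.085714) = 1.228370.
1 − 2Q = 0.771428, giving −¼ ln(0.771428) = 0.064878.
d = 1.228370 + 0.064878 = 1.293248.

1.293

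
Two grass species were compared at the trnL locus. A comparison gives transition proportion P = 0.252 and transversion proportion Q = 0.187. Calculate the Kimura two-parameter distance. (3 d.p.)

0.704

Under the Kimura two-parameter model, d = −½ ln(1 − 2P − Q) − ¼ ln(1 − 2Q).
1 − 2P − Q = 0.309, giving −½ ln(0.309) = 0.587207.
1 − 2Q = 0.626, giving −¼ ln(0.626) = 0.117101.
d = 0.587207 + 0.117101 = 0.704308.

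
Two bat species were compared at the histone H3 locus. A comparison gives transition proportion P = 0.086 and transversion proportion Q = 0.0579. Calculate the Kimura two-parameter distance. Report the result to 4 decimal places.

Under the Kimura two-parameter model, d = −½ ln(1 − 2P − Q) − ¼ ln(1 − 2Q).
1 − 2P − Q = 0.7701, giving −½ ln(0.7701) = 0.130617.
1 − 2Q = 0.8842, giving −¼ ln(0.8842) = 0.030768.
d = 0.130617 + 0.030768 = 0.161385.

0.1614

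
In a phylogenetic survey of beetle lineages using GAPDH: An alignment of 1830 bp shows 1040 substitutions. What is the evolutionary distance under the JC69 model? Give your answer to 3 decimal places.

p = 1040/1830 ≈ 0.568306.
d = −(3/4) ln(1 − 4p/3) = −0.75 ln(1 − 0.757741) = −0.75 ln(0.242259)
  = −0.75 × (-1.417748) = 1.063311 substitutions/site.

1.063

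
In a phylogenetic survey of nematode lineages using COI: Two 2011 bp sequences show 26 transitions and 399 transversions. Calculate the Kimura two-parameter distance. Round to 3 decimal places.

0.253

P = 26/2011 ≈ 0.012929 and Q = 399/2011 ≈ 0.198409.
Under the Kimura two-parameter model, d = −½ ln(1 − 2P − Q) − ¼ ln(1 − 2Q).
1 − 2P − Q = 0.775733, giving −½ ln(0.775733) = 0.126973.
1 − 2Q = 0.603182, giving −¼ ln(0.603182) = 0.126384.
d = 0.126973 + 0.126384 = 0.253357.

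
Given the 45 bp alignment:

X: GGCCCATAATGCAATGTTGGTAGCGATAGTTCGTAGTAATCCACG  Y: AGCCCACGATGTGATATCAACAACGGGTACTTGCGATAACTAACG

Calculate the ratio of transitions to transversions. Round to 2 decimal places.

6.67

Transitions are A↔G and C↔T; transversions are all other mismatches.
Transitions: 20. Transversions: 3.
R = 20/3 = 6.666666… ≈ 6.67 (to 2 d.p.).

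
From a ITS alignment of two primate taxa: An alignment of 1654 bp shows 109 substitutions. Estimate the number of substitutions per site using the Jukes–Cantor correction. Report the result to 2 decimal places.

p = 109/1654 ≈ 0.065901.
d = −(3/4) ln(1 − 4p/3) = −0.75 ln(1 − 0.087868) = −0.75 ln(0.912132)
  = −0.75 × (-0.091971) = 0.068978 substitutions/site.

0.07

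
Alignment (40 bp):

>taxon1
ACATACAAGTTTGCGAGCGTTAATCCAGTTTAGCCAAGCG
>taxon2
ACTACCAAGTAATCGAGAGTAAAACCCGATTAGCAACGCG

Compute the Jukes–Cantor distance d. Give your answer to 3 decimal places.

The sequences differ at 13 of 40 sites, so p = 13/40 = 0.325.
d = −(3/4) ln(1 − 4p/3) = −0.75 ln(1 − 0.433333) = −0.75 ln(0.566667)
  = −0.75 × (-0.567983) = 0.425987 substitutions/site.

0.426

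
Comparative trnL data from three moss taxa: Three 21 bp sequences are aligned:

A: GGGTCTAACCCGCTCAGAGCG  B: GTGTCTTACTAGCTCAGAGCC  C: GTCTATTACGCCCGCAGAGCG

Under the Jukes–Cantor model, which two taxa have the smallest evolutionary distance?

A–B: 5/21 differ, p = 0.238, d = 0.286.
A–C: 7/21 differ, p = 0.333, d = 0.441.
B–C: 7/21 differ, p = 0.333, d = 0.441.
The smallest distance is between A and B.

A and B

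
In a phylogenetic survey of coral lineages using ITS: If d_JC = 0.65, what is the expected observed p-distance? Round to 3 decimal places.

0.435

p = (3/4)(1 − e^(−4d/3)) = 0.75 × (1 − e^(-0.866667)) = 0.75 × (1 − 0.420350) = 0.434738.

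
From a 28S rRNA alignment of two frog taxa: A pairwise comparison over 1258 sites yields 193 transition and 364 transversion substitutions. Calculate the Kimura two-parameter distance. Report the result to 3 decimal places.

0.669

P = 193/1258 ≈ 0.153418 and Q = 364/1258 ≈ 0.289348.
Under the Kimura two-parameter model, d = −½ ln(1 − 2P − Q) − ¼ ln(1 − 2Q).
1 − 2P − Q = 0.403816, giving −½ ln(0.403816) = 0.453398.
1 − 2Q = 0.421304, giving −¼ ln(0.421304) = 0.216100.
d = 0.453398 + 0.216100 = 0.669498.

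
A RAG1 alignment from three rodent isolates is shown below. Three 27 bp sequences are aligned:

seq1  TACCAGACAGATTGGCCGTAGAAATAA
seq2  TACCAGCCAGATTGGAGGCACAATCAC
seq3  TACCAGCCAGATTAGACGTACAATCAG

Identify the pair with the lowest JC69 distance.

seq2 and seq3

seq1–seq2: 8/27 differ, p = 0.296, d = 0.377.
seq1–seq3: 7/27 differ, p = 0.259, d = 0.318.
seq2–seq3: 4/27 differ, p = 0.148, d = 0.165.
The smallest distance is between seq2 and seq3.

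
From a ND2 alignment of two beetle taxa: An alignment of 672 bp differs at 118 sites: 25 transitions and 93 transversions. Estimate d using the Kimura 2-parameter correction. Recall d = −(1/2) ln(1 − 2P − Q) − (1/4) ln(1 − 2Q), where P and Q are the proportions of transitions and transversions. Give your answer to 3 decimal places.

P = 25/672 ≈ 0.037202 and Q = 93/672 ≈ 0.138393.
Under the Kimura two-parameter model, d = −½ ln(1 − 2P − Q) − ¼ ln(1 − 2Q).
1 − 2P − Q = 0.787203, giving −½ ln(0.787203) = 0.119635.
1 − 2Q = 0.723214, giving −¼ ln(0.723214) = 0.081013.
d = 0.119635 + 0.081013 = 0.200648.

0.201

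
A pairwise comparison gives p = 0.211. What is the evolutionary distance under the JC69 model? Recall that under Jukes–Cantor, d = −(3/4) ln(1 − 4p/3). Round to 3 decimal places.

0.248

d = −(3/4) ln(1 − 4p/3) = −0.75 ln(1 − 0.281333) = −0.75 ln(0.718667)
  = −0.75 × (-0.330357) = 0.247768 substitutions/site.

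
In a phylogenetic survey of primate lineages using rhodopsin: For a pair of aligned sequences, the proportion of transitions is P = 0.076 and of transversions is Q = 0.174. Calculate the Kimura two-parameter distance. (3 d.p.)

Under the Kimura two-parameter model, d = −½ ln(1 − 2P − Q) − ¼ ln(1 − 2Q).
1 − 2P − Q = 0.674, giving −½ ln(0.674) = 0.197263.
1 − 2Q = 0.652, giving −¼ ln(0.652) = 0.106928.
d = 0.197263 + 0.106928 = 0.304191.

0.304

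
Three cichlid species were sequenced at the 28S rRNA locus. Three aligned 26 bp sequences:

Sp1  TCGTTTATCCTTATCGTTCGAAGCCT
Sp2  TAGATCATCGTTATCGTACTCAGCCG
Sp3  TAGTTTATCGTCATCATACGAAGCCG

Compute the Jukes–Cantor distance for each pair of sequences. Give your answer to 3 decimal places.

d(Sp1,Sp2) = 0.396, d(Sp1,Sp3) = 0.276, d(Sp2,Sp3) = 0.276

Sp1–Sp2: 8/26 sites differ → p ≈ 0.307692, d = −0.75 ln(1 − 0.410256) = 0.396050 ≈ 0.396.
Sp1–Sp3: 6/26 sites differ → p ≈ 0.230769, d = −0.75 ln(1 − 0.307692) = 0.275793 ≈ 0.276.
Sp2–Sp3: 6/26 sites differ → p ≈ 0.230769, d = −0.75 ln(1 − 0.307692) = 0.275793 ≈ 0.276.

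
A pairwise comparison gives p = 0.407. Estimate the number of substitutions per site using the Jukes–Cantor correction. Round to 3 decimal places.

d = −(3/4) ln(1 − 4p/3) = −0.75 ln(1 − 0.542667) = −0.75 ln(0.457333)
  = −0.75 × (-0.782343) = 0.586757 substitutions/site.

0.587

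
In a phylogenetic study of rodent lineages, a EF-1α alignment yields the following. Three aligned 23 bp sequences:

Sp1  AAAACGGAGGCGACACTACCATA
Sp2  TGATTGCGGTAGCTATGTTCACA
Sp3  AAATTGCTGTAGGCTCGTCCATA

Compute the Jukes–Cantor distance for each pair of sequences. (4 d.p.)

Sp1–Sp2: 15/23 sites differ → p ≈ 0.652174, d = −0.75 ln(1 − 0.869565) = 1.527660 ≈ 1.5277.
Sp1–Sp3: 10/23 sites differ → p ≈ 0.434783, d = −0.75 ln(1 − 0.579711) = 0.650110 ≈ 0.6501.
Sp2–Sp3: 9/23 sites differ → p ≈ 0.391304, d = −0.75 ln(1 − 0.521739) = 0.553199 ≈ 0.5532.

d(Sp1,Sp2) = 1.5277, d(Sp1,Sp3) = 0.6501, d(Sp2,Sp3) = 0.5532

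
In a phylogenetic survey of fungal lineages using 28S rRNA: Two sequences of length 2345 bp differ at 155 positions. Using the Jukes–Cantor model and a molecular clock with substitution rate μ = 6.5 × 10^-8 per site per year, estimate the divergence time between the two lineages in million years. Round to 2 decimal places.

0.53

p = 155/2345 ≈ 0.066098.
d = −(3/4) ln(1 − 4p/3) = −0.75 ln(1 − 0.088131) = −0.75 ln(0.911869)
  = −0.75 × (-0.092259) = 0.069194 substitutions/site.
Under a molecular clock d = 2μt, so t = d/(2μ) = 0.069194 / (2 × 6.5 × 10^-8) = 0.53 million years.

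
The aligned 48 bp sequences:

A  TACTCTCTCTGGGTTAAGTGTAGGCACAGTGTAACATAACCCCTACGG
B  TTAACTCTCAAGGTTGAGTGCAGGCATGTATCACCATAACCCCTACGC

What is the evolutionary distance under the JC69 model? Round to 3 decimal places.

0.404

The sequences differ at 15 of 48 sites, so p = 15/48 = 0.3125.
d = −(3/4) ln(1 − 4p/3) = −0.75 ln(1 − 0.416667) = −0.75 ln(0.583333)
  = −0.75 × (-0.538997) = 0.404248 substitutions/site.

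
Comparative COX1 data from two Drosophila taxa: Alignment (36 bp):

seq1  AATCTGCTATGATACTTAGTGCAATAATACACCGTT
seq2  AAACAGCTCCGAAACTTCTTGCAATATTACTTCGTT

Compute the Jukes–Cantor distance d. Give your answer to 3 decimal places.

The sequences differ at 10 of 36 sites (3, 5, 9, 10, 13, 18, 19, 27, 31, 32), so p = 10/36 ≈ 0.277778.
d = −(3/4) ln(1 − 4p/3) = −0.75 ln(1 − 0.370371) = −0.75 ln(0.629629)
  = −0.75 × (-0.462625) = 0.346969 substitutions/site.

0.347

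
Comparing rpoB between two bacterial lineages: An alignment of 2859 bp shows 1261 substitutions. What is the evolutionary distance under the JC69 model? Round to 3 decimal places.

p = 1261/2859 ≈ 0.441063.
d = −(3/4) ln(1 − 4p/3) = −0.75 ln(1 − 0.588084) = −0.75 ln(0.411916)
  = −0.75 × (-0.886936) = 0.665202 substitutions/site.

0.665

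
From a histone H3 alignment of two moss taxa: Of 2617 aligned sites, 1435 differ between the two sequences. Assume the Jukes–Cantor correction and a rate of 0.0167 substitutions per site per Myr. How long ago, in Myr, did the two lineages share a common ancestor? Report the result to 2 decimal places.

29.49

p = 1435/2617 ≈ 0.548338.
d = −(3/4) ln(1 − 4p/3) = −0.75 ln(1 − 0.731117) = −0.75 ln(0.268883)
  = −0.75 × (-1.313479) = 0.985109 substitutions/site.
Under a molecular clock d = 2μt, so t = d/(2μ) = 0.985109 / (2 × 0.0167) = 29.49 Myr.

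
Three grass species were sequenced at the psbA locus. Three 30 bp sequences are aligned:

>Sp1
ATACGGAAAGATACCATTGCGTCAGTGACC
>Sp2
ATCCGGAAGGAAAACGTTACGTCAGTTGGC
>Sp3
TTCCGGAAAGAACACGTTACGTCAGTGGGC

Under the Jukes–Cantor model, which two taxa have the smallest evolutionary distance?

Sp1–Sp2: 9/30 differ, p = 0.300, d = 0.383.
Sp1–Sp3: 9/30 differ, p = 0.300, d = 0.383.
Sp2–Sp3: 4/30 differ, p = 0.133, d = 0.147.
The smallest distance is between Sp2 and Sp3.

Sp2 and Sp3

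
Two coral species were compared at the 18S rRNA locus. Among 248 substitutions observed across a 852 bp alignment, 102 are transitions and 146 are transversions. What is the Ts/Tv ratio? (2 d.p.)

0.70

R = 102/146 = 0.698630… ≈ 0.70 (to 2 d.p.).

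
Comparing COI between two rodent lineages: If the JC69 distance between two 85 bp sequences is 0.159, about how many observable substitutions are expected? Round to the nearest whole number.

Invert JC69: p = (3/4)(1 − e^(−4d/3)) = 0.75 × (1 − e^(-0.212)) = 0.75 × (1 − 0.808965) = 0.143276.
Expected differing sites = pL ≈ 0.143276 × 85 = 12.17846 ≈ 12.

12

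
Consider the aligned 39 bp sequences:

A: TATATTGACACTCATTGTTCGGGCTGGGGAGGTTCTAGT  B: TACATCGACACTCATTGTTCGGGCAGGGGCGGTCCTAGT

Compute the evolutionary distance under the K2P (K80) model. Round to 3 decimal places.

0.142

Of 39 sites, 3 differences are transitions and 2 are transversions, so P = 3/39 ≈ 0.076923 and Q = 2/39 ≈ 0.051282.
Under the Kimura two-parameter model, d = −½ ln(1 − 2P − Q) − ¼ ln(1 − 2Q).
1 − 2P − Q = 0.794872, giving −½ ln(0.794872) = 0.114787.
1 − 2Q = 0.897436, giving −¼ ln(0.897436) = 0.027053.
d = 0.114787 + 0.027053 = 0.141840.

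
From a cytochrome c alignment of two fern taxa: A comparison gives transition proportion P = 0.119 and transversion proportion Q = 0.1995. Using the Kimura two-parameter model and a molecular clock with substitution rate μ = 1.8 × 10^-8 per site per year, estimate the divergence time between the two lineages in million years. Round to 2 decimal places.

Under the Kimura two-parameter model, d = −½ ln(1 − 2P − Q) − ¼ ln(1 − 2Q).
1 − 2P − Q = 0.5625, giving −½ ln(0.5625) = 0.287682.
1 − 2Q = 0.601, giving −¼ ln(0.601) = 0.127290.
d = 0.287682 + 0.127290 = 0.414972.
Under a molecular clock d = 2μt, so t = d/(2μ) = 0.414972 / (2 × 1.8 × 10^-8) = 11.53 million years.

11.53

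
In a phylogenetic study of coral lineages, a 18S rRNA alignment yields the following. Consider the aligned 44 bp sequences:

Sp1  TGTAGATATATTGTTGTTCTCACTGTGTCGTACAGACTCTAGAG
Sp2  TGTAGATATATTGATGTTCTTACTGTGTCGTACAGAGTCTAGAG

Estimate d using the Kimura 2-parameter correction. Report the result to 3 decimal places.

0.071

Of 44 sites, 1 differences are transitions and 2 are transversions, so P = 1/44 ≈ 0.022727 and Q = 2/44 ≈ 0.045455.
Under the Kimura two-parameter model, d = −½ ln(1 − 2P − Q) − ¼ ln(1 − 2Q).
1 − 2P − Q = 0.909091, giving −½ ln(0.909091) = 0.047655.
1 − 2Q = 0.90909, giving −¼ ln(0.90909) = 0.023828.
d = 0.047655 + 0.023828 = 0.071483.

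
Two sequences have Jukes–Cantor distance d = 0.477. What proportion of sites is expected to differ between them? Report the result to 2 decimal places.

p = (3/4)(1 − e^(−4d/3)) = 0.75 × (1 − e^(-0.636)) = 0.75 × (1 − 0.529406) = 0.352946.

0.35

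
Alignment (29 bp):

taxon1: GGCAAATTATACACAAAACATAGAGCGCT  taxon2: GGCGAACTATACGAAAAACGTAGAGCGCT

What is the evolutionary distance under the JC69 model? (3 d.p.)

0.196

The sequences differ at 5 of 29 sites (4, 7, 13, 14, 20), so p = 5/29 ≈ 0.172414.
d = −(3/4) ln(1 − 4p/3) = −0.75 ln(1 − 0.229885) = −0.75 ln(0.770115)
  = −0.75 × (-0.261215) = 0.195911 substitutions/site.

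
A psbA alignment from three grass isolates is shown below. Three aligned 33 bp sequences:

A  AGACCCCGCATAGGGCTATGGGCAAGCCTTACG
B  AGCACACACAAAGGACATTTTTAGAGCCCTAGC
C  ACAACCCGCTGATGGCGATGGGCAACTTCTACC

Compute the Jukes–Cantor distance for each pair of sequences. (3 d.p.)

A–B: 16/33 sites differ → p ≈ 0.484848, d = −0.75 ln(1 − 0.646464) = 0.779827 ≈ 0.780.
A–C: 11/33 sites differ → p ≈ 0.333333, d = −0.75 ln(1 − 0.444444) = 0.440839 ≈ 0.441.
B–C: 19/33 sites differ → p ≈ 0.575758, d = −0.75 ln(1 − 0.767677) = 1.094720 ≈ 1.095.

d(A,B) = 0.780, d(A,C) = 0.441, d(B,C) = 1.095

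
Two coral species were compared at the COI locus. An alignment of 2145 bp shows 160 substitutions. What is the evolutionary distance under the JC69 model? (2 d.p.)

0.08

p = 160/2145 ≈ 0.074592.
d = −(3/4) ln(1 − 4p/3) = −0.75 ln(1 − 0.099456) = −0.75 ln(0.900544)
  = −0.75 × (-0.104756) = 0.078567 substitutions/site.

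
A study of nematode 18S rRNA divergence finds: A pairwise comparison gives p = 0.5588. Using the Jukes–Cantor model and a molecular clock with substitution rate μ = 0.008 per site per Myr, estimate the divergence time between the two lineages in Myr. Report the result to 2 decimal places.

d = −(3/4) ln(1 − 4p/3) = −0.75 ln(1 − 0.745067) = −0.75 ln(0.254933)
  = −0.75 × (-1.366755) = 1.025066 substitutions/site.
Under a molecular clock d = 2μt, so t = d/(2μ) = 1.025066 / (2 × 0.008) = 64.07 Myr.

64.07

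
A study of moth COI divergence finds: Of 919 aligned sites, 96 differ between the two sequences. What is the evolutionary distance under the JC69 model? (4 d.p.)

0.1125

p = 96/919 ≈ 0.104461.
d = −(3/4) ln(1 − 4p/3) = −0.75 ln(1 − 0.139281) = −0.75 ln(0.860719)
  = −0.75 × (-0.149987) = 0.112490 substitutions/site.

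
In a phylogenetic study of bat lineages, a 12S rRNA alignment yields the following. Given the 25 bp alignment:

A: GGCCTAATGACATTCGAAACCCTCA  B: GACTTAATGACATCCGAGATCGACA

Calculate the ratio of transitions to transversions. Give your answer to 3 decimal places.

2.500

Transitions are A↔G and C↔T; transversions are all other mismatches.
Transitions: 5. Transversions: 2.
R = 5/2 = 2.500.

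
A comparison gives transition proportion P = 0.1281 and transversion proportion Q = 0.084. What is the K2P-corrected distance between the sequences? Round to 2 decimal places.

0.25

Under the Kimura two-parameter model, d = −½ ln(1 − 2P − Q) − ¼ ln(1 − 2Q).
1 − 2P − Q = 0.6598, giving −½ ln(0.6598) = 0.207909.
1 − 2Q = 0.832, giving −¼ ln(0.832) = 0.045981.
d = 0.207909 + 0.045981 = 0.253890.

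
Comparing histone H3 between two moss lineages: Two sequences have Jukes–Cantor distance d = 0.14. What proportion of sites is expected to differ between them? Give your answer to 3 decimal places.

0.128

p = (3/4)(1 − e^(−4d/3)) = 0.75 × (1 − e^(-0.186667)) = 0.75 × (1 − 0.829720) = 0.127710.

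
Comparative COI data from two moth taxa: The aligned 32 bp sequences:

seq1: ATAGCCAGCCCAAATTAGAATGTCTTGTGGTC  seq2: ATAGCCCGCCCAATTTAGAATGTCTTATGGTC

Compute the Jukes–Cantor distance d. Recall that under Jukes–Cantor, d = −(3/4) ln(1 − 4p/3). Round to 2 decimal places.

0.10

The sequences differ at 3 of 32 sites (7, 14, 27), so p = 3/32 = 0.09375.
d = −(3/4) ln(1 − 4p/3) = −0.75 ln(1 − 0.125) = −0.75 ln(0.875)
  = −0.75 × (-0.133531) = 0.100148 substitutions/site.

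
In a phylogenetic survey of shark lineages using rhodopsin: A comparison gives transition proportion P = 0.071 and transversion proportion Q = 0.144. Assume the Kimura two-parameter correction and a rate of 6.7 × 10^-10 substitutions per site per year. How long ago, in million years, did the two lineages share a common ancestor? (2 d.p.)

189.07

Under the Kimura two-parameter model, d = −½ ln(1 − 2P − Q) − ¼ ln(1 − 2Q).
1 − 2P − Q = 0.714, giving −½ ln(0.714) = 0.168436.
1 − 2Q = 0.712, giving −¼ ln(0.712) = 0.084919.
d = 0.168436 + 0.084919 = 0.253355.
Under a molecular clock d = 2μt, so t = d/(2μ) = 0.253355 / (2 × 6.7 × 10^-10) = 189.07 million years.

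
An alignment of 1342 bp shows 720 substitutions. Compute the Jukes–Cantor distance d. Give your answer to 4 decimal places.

p = 720/1342 ≈ 0.536513.
d = −(3/4) ln(1 − 4p/3) = −0.75 ln(1 − 0.715351) = −0.75 ln(0.284649)
  = −0.75 × (-1.256498) = 0.942374 substitutions/site.

0.9424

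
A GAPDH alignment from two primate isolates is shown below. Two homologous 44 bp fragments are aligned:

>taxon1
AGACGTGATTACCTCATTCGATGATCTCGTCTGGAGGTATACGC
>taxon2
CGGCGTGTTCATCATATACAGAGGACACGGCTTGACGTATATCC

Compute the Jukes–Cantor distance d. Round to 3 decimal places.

0.643

The sequences differ at 19 of 44 sites, so p = 19/44 ≈ 0.431818.
d = −(3/4) ln(1 − 4p/3) = −0.75 ln(1 − 0.575757) = −0.75 ln(0.424243)
  = −0.75 × (-0.857449) = 0.643087 substitutions/site.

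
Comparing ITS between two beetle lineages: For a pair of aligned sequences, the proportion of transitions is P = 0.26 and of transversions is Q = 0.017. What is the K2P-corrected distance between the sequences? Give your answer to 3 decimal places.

0.394

Under the Kimura two-parameter model, d = −½ ln(1 − 2P − Q) − ¼ ln(1 − 2Q).
1 − 2P − Q = 0.463, giving −½ ln(0.463) = 0.385014.
1 − 2Q = 0.966, giving −¼ ln(0.966) = 0.008648.
d = 0.385014 + 0.008648 = 0.393662.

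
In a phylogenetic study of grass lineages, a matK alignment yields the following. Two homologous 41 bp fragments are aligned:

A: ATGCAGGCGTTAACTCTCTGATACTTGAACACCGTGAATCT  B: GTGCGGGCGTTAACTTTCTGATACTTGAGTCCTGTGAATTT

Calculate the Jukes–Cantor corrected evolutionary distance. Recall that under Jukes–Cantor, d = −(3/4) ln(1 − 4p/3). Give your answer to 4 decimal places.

0.2260

The sequences differ at 8 of 41 sites (1, 5, 16, 29, 30, 31, 33, 40), so p = 8/41 ≈ 0.195122.
d = −(3/4) ln(1 − 4p/3) = −0.75 ln(1 − 0.260163) = −0.75 ln(0.739837)
  = −0.75 × (-0.301325) = 0.225994 substitutions/site.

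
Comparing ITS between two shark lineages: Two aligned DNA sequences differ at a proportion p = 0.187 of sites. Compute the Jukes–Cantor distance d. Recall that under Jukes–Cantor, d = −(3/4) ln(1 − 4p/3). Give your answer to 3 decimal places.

d = −(3/4) ln(1 − 4p/3) = −0.75 ln(1 − 0.249333) = −0.75 ln(0.750667)
  = −0.75 × (-0.286793) = 0.215095 substitutions/site.

0.215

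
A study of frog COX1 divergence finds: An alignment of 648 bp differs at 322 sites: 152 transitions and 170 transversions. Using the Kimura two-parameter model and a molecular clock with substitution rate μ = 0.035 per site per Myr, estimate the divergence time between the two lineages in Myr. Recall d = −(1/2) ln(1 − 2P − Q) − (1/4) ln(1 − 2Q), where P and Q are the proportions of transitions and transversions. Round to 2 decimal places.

P = 152/648 ≈ 0.234568 and Q = 170/648 ≈ 0.262346.
Under the Kimura two-parameter model, d = −½ ln(1 − 2P − Q) − ¼ ln(1 − 2Q).
1 − 2P − Q = 0.268518, giving −½ ln(0.268518) = 0.657419.
1 − 2Q = 0.475308, giving −¼ ln(0.475308) = 0.185948.
d = 0.657419 + 0.185948 = 0.843367.
Under a molecular clock d = 2μt, so t = d/(2μ) = 0.843367 / (2 × 0.035) = 12.05 Myr.

12.05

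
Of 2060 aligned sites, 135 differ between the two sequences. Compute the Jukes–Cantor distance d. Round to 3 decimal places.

p = 135/2060 ≈ 0.065534.
d = −(3/4) ln(1 − 4p/3) = −0.75 ln(1 − 0.087379) = −0.75 ln(0.912621)
  = −0.75 × (-0.091435) = 0.068576 substitutions/site.

0.069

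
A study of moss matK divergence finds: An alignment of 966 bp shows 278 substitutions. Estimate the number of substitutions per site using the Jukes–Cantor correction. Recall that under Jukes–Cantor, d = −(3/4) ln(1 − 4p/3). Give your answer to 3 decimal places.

p = 278/966 ≈ 0.287785.
d = −(3/4) ln(1 − 4p/3) = −0.75 ln(1 − 0.383713) = −0.75 ln(0.616287)
  = −0.75 × (-0.484043) = 0.363032 substitutions/site.

0.363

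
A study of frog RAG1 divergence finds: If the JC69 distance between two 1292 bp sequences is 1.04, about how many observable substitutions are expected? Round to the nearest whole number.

Invert JC69: p = (3/4)(1 − e^(−4d/3)) = 0.75 × (1 − e^(-1.386667)) = 0.75 × (1 − 0.249907) = 0.562570.
Expected differing sites = pL ≈ 0.562570 × 1292 = 726.84044 ≈ 727.

727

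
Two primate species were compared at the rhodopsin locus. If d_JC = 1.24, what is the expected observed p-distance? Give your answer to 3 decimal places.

0.606

p = (3/4)(1 − e^(−4d/3)) = 0.75 × (1 − e^(-1.653333)) = 0.75 × (1 − 0.191411) = 0.606442.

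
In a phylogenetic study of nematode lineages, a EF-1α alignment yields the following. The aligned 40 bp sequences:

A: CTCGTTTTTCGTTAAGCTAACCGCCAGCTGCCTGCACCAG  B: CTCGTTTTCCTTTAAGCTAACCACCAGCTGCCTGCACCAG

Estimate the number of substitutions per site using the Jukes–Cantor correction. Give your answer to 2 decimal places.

0.08

The sequences differ at 3 of 40 sites (9, 11, 23), so p = 3/40 = 0.075.
d = −(3/4) ln(1 − 4p/3) = −0.75 ln(1 − 0.1) = −0.75 ln(0.9)
  = −0.75 × (-0.105361) = 0.079021 substitutions/site.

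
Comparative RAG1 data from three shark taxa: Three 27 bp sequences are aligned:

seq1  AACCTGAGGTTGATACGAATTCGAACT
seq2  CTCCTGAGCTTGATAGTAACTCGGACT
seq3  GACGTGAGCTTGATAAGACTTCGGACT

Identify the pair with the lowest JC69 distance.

seq1–seq2: 7/27 differ, p = 0.259, d = 0.318.
seq1–seq3: 6/27 differ, p = 0.222, d = 0.264.
seq2–seq3: 7/27 differ, p = 0.259, d = 0.318.
The smallest distance is between seq1 and seq3.

seq1 and seq3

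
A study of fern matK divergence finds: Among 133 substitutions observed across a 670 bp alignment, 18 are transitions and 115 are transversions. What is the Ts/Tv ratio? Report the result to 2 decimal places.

R = 18/115 = 0.156521… ≈ 0.16 (to 2 d.p.).

0.16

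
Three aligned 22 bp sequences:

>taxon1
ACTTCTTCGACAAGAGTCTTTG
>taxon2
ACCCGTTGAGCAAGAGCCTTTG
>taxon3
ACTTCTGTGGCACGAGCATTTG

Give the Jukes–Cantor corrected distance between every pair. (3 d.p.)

d(taxon1,taxon2) = 0.414, d(taxon1,taxon3) = 0.339, d(taxon2,taxon3) = 0.497

taxon1–taxon2: 7/22 sites differ → p ≈ 0.318182, d = −0.75 ln(1 − 0.424243) = 0.414052 ≈ 0.414.
taxon1–taxon3: 6/22 sites differ → p ≈ 0.272727, d = −0.75 ln(1 − 0.363636) = 0.338988 ≈ 0.339.
taxon2–taxon3: 8/22 sites differ → p ≈ 0.363636, d = −0.75 ln(1 − 0.484848) = 0.497470 ≈ 0.497.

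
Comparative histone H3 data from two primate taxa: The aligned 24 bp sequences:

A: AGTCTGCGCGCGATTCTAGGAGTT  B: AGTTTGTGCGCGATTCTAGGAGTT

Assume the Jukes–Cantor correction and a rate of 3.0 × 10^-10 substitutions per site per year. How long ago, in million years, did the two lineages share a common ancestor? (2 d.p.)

147.23

The sequences differ at 2 of 24 sites (4, 7), so p = 2/24 ≈ 0.083333.
d = −(3/4) ln(1 − 4p/3) = −0.75 ln(1 − 0.111111) = −0.75 ln(0.888889)
  = −0.75 × (-0.117783) = 0.088337 substitutions/site.
Under a molecular clock d = 2μt, so t = d/(2μ) = 0.088337 / (2 × 3.0 × 10^-10) = 147.23 million years.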